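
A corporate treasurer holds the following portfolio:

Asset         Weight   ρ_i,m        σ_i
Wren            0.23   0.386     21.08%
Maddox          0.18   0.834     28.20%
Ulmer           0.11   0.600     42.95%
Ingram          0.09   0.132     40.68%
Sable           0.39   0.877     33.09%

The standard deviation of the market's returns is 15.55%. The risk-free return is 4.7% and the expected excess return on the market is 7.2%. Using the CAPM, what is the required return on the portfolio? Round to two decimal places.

14.30%

β_Wren = 0.386 × 21.08% / 15.55% = 0.5233
β_Maddox = 0.834 × 28.20% / 15.55% = 1.5125
β_Ulmer = 0.600 × 42.95% / 15.55% = 1.6572
β_Ingram = 0.132 × 40.68% / 15.55% = 0.3453
β_Sable = 0.877 × 33.09% / 15.55% = 1.8662
β_P = Σ w_i β_i = 0.23×0.5233 + 0.18×1.5125 + 0.11×1.6572 + 0.09×0.3453 + 0.39×1.8662 = 1.3338
E(R_P) = R_f + β_P × MRP = 4.7% + 1.3338 × 7.2% = 14.30%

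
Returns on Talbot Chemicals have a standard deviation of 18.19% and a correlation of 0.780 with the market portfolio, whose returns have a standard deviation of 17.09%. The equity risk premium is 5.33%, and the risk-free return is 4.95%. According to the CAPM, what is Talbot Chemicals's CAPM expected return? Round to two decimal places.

9.37%

β = ρ × σ_i / σ_m = 0.780 × 18.19% / 17.09% = 0.8302
E(R) = 4.95% + 0.8302 × 5.33% = 9.37%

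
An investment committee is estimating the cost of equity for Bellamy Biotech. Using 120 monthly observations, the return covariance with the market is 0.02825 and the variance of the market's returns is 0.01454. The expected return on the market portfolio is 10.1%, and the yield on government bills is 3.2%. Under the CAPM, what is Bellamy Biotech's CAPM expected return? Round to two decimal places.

β = Cov(R_i, R_m) / Var(R_m) = 0.02825 / 0.01454 = 1.9429
MRP = 10.1% − 3.2% = 6.90%
E(R) = R_f + β × MRP = 3.2% + 1.9429 × 6.9% = 16.61%

16.61%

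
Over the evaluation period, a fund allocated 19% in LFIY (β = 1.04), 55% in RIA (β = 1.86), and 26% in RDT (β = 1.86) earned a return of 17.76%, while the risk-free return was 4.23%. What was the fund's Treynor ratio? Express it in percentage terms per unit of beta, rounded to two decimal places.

7.94%

β_P = 0.19×1.04 + 0.55×1.86 + 0.26×1.86 = 1.7042
Treynor = (R_P − R_f) / β_P = (17.76% − 4.23%) / 1.7042 = 13.53% / 1.7042 = 7.94%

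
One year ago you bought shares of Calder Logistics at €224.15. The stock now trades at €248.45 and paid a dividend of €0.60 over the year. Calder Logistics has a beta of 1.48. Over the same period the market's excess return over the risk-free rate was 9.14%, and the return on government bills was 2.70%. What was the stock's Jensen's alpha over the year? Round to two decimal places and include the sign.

Realised HPR = (P1 + D1 − P0) / P0 = (248.45 + 0.60 − 224.15) / 224.15 = 24.90 / 224.15 = 11.1086%
CAPM required = R_f + β·MRP = 2.70% + 1.48 × 9.14% = 16.2272%
α = realised − required = 11.1086% − 16.2272% = -5.12%

-5.12%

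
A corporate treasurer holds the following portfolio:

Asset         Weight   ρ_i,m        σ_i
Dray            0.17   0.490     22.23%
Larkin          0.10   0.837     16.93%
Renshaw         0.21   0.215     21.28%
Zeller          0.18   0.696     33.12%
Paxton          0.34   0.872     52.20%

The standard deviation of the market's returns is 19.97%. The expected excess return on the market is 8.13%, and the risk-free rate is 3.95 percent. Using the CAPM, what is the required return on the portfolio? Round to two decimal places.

β_Dray = 0.490 × 22.23% / 19.97% = 0.5455
β_Larkin = 0.837 × 16.93% / 19.97% = 0.7096
β_Renshaw = 0.215 × 21.28% / 19.97% = 0.2291
β_Zeller = 0.696 × 33.12% / 19.97% = 1.1543
β_Paxton = 0.872 × 52.20% / 19.97% = 2.2793
β_P = Σ w_i β_i = 0.17×0.5455 + 0.10×0.7096 + 0.21×0.2291 + 0.18×1.1543 + 0.34×2.2793 = 1.1945
E(R_P) = R_f + β_P × MRP = 3.95% + 1.1945 × 8.13% = 13.66%

13.66%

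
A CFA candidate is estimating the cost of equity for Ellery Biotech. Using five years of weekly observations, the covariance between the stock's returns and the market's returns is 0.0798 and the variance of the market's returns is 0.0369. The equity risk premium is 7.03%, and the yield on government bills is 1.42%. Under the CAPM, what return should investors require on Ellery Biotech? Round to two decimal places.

16.62%

β = Cov(R_i, R_m) / Var(R_m) = 0.0798 / 0.0369 = 2.1626
E(R) = R_f + β × MRP = 1.42% + 2.1626 × 7.03% = 16.62%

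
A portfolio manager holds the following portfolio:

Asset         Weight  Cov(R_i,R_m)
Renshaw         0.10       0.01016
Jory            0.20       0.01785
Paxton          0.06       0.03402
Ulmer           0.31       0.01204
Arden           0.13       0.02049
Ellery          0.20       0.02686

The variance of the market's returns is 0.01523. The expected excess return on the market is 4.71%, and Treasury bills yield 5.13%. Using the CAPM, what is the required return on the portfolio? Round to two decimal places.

10.82%

β_Renshaw = 0.01016 / 0.01523 = 0.6671
β_Jory = 0.01785 / 0.01523 = 1.1720
β_Paxton = 0.03402 / 0.01523 = 2.2337
β_Ulmer = 0.01204 / 0.01523 = 0.7905
β_Arden = 0.02049 / 0.01523 = 1.3454
β_Ellery = 0.02686 / 0.01523 = 1.7636
β_P = Σ w_i β_i = 0.10×0.6671 + 0.20×1.1720 + 0.06×2.2337 + 0.31×0.7905 + 0.13×1.3454 + 0.20×1.7636 = 1.2078
E(R_P) = R_f + β_P × MRP = 5.13% + 1.2078 × 4.71% = 10.82%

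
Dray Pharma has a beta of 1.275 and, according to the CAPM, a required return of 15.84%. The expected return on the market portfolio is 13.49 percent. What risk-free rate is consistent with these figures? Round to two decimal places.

4.94%

E(R) = R_f + β(E(R_m) − R_f) = R_f(1 − β) + β·E(R_m)
15.84% = R_f × (1 − 1.275) + 1.275 × 13.49%
15.84% = R_f × -0.275 + 17.19975%
R_f = (15.84% − 17.19975%) / -0.275 = 4.94%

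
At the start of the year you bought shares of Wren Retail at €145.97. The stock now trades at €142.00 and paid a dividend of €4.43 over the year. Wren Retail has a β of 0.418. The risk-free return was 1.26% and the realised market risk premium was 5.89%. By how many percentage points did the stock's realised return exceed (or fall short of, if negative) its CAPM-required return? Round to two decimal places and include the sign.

-3.41%

Realised HPR = (P1 + D1 − P0) / P0 = (142.00 + 4.43 − 145.97) / 145.97 = 0.46 / 145.97 = 0.3151%
CAPM required = R_f + β·MRP = 1.26% + 0.418 × 5.89% = 3.72202%
α = realised − required = 0.3151% − 3.72202% = -3.41%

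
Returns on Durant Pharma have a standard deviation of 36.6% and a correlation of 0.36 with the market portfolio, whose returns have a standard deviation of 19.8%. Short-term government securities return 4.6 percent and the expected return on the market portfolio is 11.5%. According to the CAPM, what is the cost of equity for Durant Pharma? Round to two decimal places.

β = ρ × σ_i / σ_m = 0.36 × 36.6% / 19.8% = 0.6655
MRP = 11.5% − 4.6% = 6.90%
E(R) = 4.6% + 0.6655 × 6.9% = 9.19%

9.19%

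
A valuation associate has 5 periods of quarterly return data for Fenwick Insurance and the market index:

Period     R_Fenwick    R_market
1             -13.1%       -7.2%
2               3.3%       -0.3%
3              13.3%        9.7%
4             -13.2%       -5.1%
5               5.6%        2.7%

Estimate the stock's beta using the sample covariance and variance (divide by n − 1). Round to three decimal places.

Mean R_i = (-13.1 + 3.3 + 13.3 − 13.2 + 5.6) / 5 = -0.8200%
Mean R_m = (-7.2 − 0.3 + 9.7 − 5.1 + 2.7) / 5 = -0.0400%
Σ(R_i − R̄_i)(R_m − R̄_m) = 304.6160  ⇒  Cov = 304.6160 / 4 = 76.1540
Σ(R_m − R̄_m)² = 179.3120  ⇒  Var(R_m) = 179.3120 / 4 = 44.8280
β = Cov / Var(R_m) = 76.1540 / 44.8280 = 1.6988

1.699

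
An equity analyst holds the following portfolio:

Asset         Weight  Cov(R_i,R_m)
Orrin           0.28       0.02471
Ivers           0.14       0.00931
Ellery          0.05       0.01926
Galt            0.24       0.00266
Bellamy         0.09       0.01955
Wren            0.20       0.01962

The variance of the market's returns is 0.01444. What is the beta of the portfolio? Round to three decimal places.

β_Orrin = 0.02471 / 0.01444 = 1.7112
β_Ivers = 0.00931 / 0.01444 = 0.6447
β_Ellery = 0.01926 / 0.01444 = 1.3338
β_Galt = 0.00266 / 0.01444 = 0.1842
β_Bellamy = 0.01955 / 0.01444 = 1.3539
β_Wren = 0.01962 / 0.01444 = 1.3587
β_P = Σ w_i β_i = 0.28×1.7112 + 0.14×0.6447 + 0.05×1.3338 + 0.24×0.1842 + 0.09×1.3539 + 0.20×1.3587 = 1.0739

1.074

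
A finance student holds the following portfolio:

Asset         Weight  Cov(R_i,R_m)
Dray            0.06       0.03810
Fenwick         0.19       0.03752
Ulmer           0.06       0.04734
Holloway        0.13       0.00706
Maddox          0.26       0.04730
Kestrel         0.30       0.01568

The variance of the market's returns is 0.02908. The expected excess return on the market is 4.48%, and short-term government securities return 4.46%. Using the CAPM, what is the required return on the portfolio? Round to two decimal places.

9.11%

β_Dray = 0.03810 / 0.02908 = 1.3102
β_Fenwick = 0.03752 / 0.02908 = 1.2902
β_Ulmer = 0.04734 / 0.02908 = 1.6279
β_Holloway = 0.00706 / 0.02908 = 0.2428
β_Maddox = 0.04730 / 0.02908 = 1.6265
β_Kestrel = 0.01568 / 0.02908 = 0.5392
β_P = Σ w_i β_i = 0.06×1.3102 + 0.19×1.2902 + 0.06×1.6279 + 0.13×0.2428 + 0.26×1.6265 + 0.30×0.5392 = 1.0376
E(R_P) = R_f + β_P × MRP = 4.46% + 1.0376 × 4.48% = 9.11%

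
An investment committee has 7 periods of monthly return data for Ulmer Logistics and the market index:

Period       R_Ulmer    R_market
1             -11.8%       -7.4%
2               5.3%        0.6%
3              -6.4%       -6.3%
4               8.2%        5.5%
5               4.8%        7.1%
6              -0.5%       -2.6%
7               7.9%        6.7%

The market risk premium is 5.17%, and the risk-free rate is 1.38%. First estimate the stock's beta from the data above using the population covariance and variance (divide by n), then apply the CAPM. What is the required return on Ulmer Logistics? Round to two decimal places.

7.36%

Mean R_i = (-11.8 + 5.3 − 6.4 + 8.2 + 4.8 − 0.5 + 7.9) / 7 = 1.0714%
Mean R_m = (-7.4 + 0.6 − 6.3 + 5.5 + 7.1 − 2.6 + 6.7) / 7 = 0.5143%
Σ(R_i − R̄_i)(R_m − R̄_m) = 260.3729  ⇒  Cov = 260.3729 / 7 = 37.1961
Σ(R_m − R̄_m)² = 225.2686  ⇒  Var(R_m) = 225.2686 / 7 = 32.1812
β = Cov / Var(R_m) = 37.1961 / 32.1812 = 1.1558
E(R) = R_f + β × MRP = 1.38% + 1.1558 × 5.17% = 7.36%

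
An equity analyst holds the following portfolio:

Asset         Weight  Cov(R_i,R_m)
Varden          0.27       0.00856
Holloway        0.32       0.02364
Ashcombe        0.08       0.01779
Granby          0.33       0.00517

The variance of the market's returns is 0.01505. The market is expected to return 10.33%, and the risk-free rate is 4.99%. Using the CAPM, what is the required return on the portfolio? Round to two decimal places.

9.60%

β_Varden = 0.00856 / 0.01505 = 0.5688
β_Holloway = 0.02364 / 0.01505 = 1.5708
β_Ashcombe = 0.01779 / 0.01505 = 1.1821
β_Granby = 0.00517 / 0.01505 = 0.3435
β_P = Σ w_i β_i = 0.27×0.5688 + 0.32×1.5708 + 0.08×1.1821 + 0.33×0.3435 = 0.8642
MRP = 10.33% − 4.99% = 5.34%
E(R_P) = R_f + β_P × MRP = 4.99% + 0.8642 × 5.34% = 9.60%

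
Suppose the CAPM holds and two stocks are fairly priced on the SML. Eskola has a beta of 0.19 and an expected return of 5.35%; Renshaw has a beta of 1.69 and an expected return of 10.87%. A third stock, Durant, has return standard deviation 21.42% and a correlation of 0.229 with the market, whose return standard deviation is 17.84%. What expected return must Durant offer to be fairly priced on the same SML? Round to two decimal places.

MRP = (10.87% − 5.35%) / (1.69 − 0.19) = 3.6800%
R_f = 5.35% − 0.19 × 3.6800% = 4.6508%
β_Durant = ρ·σ_i/σ_m = 0.229 × 21.42 / 17.84 = 0.2750
E(R_Durant) = R_f + β × MRP = 4.6508% + 0.2750 × 3.6800% = 5.66%

5.66%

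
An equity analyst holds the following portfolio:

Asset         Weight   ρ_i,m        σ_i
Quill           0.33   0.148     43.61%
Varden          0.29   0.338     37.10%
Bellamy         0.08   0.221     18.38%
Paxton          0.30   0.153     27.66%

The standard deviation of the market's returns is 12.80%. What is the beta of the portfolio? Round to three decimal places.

0.575

β_Quill = 0.148 × 43.61% / 12.80% = 0.5042
β_Varden = 0.338 × 37.10% / 12.80% = 0.9797
β_Bellamy = 0.221 × 18.38% / 12.80% = 0.3173
β_Paxton = 0.153 × 27.66% / 12.80% = 0.3306
β_P = Σ w_i β_i = 0.33×0.5042 + 0.29×0.9797 + 0.08×0.3173 + 0.30×0.3306 = 0.5751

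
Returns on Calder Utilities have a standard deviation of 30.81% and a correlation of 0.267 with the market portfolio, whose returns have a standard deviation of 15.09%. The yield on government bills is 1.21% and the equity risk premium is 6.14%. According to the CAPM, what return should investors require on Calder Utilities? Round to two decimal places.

β = ρ × σ_i / σ_m = 0.267 × 30.81% / 15.09% = 0.5451
E(R) = 1.21% + 0.5451 × 6.14% = 4.56%

4.56%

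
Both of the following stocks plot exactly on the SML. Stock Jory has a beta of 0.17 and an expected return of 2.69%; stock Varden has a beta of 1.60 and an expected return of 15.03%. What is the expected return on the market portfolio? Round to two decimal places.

Both satisfy E(R) = R_f + β·MRP, so the slope of the SML is
MRP = (15.03% − 2.69%) / (1.60 − 0.17) = 12.34% / 1.43 = 8.6294%
R_f = E(R_Jory) − β_Jory·MRP = 2.69% − 0.17 × 8.6294% = 1.2230%
E(R_m) = R_f + MRP = 1.2230% + 8.6294% = 9.85%

9.85%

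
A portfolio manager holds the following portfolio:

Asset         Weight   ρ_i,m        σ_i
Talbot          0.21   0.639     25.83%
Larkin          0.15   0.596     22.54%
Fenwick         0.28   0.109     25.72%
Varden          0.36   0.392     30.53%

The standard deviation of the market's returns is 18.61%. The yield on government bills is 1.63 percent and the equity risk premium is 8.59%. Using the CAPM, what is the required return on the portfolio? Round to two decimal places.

6.51%

β_Talbot = 0.639 × 25.83% / 18.61% = 0.8869
β_Larkin = 0.596 × 22.54% / 18.61% = 0.7219
β_Fenwick = 0.109 × 25.72% / 18.61% = 0.1506
β_Varden = 0.392 × 30.53% / 18.61% = 0.6431
β_P = Σ w_i β_i = 0.21×0.8869 + 0.15×0.7219 + 0.28×0.1506 + 0.36×0.6431 = 0.5682
E(R_P) = R_f + β_P × MRP = 1.63% + 0.5682 × 8.59% = 6.51%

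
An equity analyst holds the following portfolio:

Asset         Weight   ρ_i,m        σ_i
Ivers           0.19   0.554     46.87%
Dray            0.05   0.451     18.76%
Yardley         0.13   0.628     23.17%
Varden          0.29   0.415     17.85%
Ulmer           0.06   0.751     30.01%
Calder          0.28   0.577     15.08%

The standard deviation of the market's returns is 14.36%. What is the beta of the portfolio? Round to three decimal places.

β_Ivers = 0.554 × 46.87% / 14.36% = 1.8082
β_Dray = 0.451 × 18.76% / 14.36% = 0.5892
β_Yardley = 0.628 × 23.17% / 14.36% = 1.0133
β_Varden = 0.415 × 17.85% / 14.36% = 0.5159
β_Ulmer = 0.751 × 30.01% / 14.36% = 1.5695
β_Calder = 0.577 × 15.08% / 14.36% = 0.6059
β_P = Σ w_i β_i = 0.19×1.8082 + 0.05×0.5892 + 0.13×1.0133 + 0.29×0.5159 + 0.06×1.5695 + 0.28×0.6059 = 0.9182

0.918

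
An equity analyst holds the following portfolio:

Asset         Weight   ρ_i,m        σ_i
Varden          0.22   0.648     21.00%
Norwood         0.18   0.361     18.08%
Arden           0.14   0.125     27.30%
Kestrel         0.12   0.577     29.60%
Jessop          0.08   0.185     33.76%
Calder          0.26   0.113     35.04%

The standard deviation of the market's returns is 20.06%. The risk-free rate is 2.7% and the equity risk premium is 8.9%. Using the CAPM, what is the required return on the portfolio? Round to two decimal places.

β_Varden = 0.648 × 21.00% / 20.06% = 0.6784
β_Norwood = 0.361 × 18.08% / 20.06% = 0.3254
β_Arden = 0.125 × 27.30% / 20.06% = 0.1701
β_Kestrel = 0.577 × 29.60% / 20.06% = 0.8514
β_Jessop = 0.185 × 33.76% / 20.06% = 0.3113
β_Calder = 0.113 × 35.04% / 20.06% = 0.1974
β_P = Σ w_i β_i = 0.22×0.6784 + 0.18×0.3254 + 0.14×0.1701 + 0.12×0.8514 + 0.08×0.3113 + 0.26×0.1974 = 0.4100
E(R_P) = R_f + β_P × MRP = 2.7% + 0.4100 × 8.9% = 6.35%

6.35%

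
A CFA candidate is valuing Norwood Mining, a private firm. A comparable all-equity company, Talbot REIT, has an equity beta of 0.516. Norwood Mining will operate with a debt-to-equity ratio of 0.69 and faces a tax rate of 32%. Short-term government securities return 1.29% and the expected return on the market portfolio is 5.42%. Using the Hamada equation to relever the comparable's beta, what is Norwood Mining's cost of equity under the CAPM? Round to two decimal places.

4.42%

β_L = β_U × [1 + (1 − t)(D/E)] = 0.516 × [1 + (1 − 0.32) × 0.69]
    = 0.516 × [1 + 0.68 × 0.69] = 0.516 × 1.4692 = 0.7581
MRP = 5.42% − 1.29% = 4.13%
E(R) = R_f + β_L × MRP = 1.29% + 0.7581 × 4.13% = 4.42%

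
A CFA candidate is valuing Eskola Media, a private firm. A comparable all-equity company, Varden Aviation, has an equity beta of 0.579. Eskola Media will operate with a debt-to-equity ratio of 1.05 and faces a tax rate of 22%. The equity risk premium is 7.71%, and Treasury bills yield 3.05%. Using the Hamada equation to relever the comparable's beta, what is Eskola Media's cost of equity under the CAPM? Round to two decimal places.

β_L = β_U × [1 + (1 − t)(D/E)] = 0.579 × [1 + (1 − 0.22) × 1.05]
    = 0.579 × [1 + 0.78 × 1.05] = 0.579 × 1.8190 = 1.0532
E(R) = R_f + β_L × MRP = 3.05% + 1.0532 × 7.71% = 11.17%

11.17%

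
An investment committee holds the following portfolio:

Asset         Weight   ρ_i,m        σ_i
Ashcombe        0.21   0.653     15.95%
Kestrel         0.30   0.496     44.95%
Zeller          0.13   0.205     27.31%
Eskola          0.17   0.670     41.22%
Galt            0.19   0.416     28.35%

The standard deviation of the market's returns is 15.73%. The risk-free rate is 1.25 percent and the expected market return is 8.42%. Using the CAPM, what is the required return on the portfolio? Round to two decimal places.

β_Ashcombe = 0.653 × 15.95% / 15.73% = 0.6621
β_Kestrel = 0.496 × 44.95% / 15.73% = 1.4174
β_Zeller = 0.205 × 27.31% / 15.73% = 0.3559
β_Eskola = 0.670 × 41.22% / 15.73% = 1.7557
β_Galt = 0.416 × 28.35% / 15.73% = 0.7498
β_P = Σ w_i β_i = 0.21×0.6621 + 0.30×1.4174 + 0.13×0.3559 + 0.17×1.7557 + 0.19×0.7498 = 1.0515
MRP = 8.42% − 1.25% = 7.17%
E(R_P) = R_f + β_P × MRP = 1.25% + 1.0515 × 7.17% = 8.79%

8.79%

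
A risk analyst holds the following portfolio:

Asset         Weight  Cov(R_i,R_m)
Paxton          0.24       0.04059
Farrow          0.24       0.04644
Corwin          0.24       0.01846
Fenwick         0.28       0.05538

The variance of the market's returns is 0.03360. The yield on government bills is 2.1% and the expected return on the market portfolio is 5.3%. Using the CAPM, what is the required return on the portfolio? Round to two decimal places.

β_Paxton = 0.04059 / 0.03360 = 1.2080
β_Farrow = 0.04644 / 0.03360 = 1.3821
β_Corwin = 0.01846 / 0.03360 = 0.5494
β_Fenwick = 0.05538 / 0.03360 = 1.6482
β_P = Σ w_i β_i = 0.24×1.2080 + 0.24×1.3821 + 0.24×0.5494 + 0.28×1.6482 = 1.2150
MRP = 5.3% − 2.1% = 3.20%
E(R_P) = R_f + β_P × MRP = 2.1% + 1.2150 × 3.2% = 5.99%

5.99%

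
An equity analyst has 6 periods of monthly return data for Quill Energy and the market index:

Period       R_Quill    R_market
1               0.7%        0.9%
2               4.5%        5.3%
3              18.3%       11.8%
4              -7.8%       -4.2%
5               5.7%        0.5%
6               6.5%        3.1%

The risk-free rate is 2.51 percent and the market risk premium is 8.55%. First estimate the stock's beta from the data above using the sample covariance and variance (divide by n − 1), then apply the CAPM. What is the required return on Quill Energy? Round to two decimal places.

Mean R_i = (0.7 + 4.5 + 18.3 − 7.8 + 5.7 + 6.5) / 6 = 4.6500%
Mean R_m = (0.9 + 5.3 + 11.8 − 4.2 + 0.5 + 3.1) / 6 = 2.9000%
Σ(R_i − R̄_i)(R_m − R̄_m) = 215.2700  ⇒  Cov = 215.2700 / 5 = 43.0540
Σ(R_m − R̄_m)² = 145.1800  ⇒  Var(R_m) = 145.1800 / 5 = 29.0360
β = Cov / Var(R_m) = 43.0540 / 29.0360 = 1.4828
E(R) = R_f + β × MRP = 2.51% + 1.4828 × 8.55% = 15.19%

15.19%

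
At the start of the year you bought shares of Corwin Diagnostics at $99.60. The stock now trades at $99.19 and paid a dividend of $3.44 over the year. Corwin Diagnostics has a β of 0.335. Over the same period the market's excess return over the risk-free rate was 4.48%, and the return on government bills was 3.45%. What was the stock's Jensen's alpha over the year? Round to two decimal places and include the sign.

-1.91%

Realised HPR = (P1 + D1 − P0) / P0 = (99.19 + 3.44 − 99.60) / 99.60 = 3.03 / 99.60 = 3.0422%
CAPM required = R_f + β·MRP = 3.45% + 0.335 × 4.48% = 4.95080%
α = realised − required = 3.0422% − 4.95080% = -1.91%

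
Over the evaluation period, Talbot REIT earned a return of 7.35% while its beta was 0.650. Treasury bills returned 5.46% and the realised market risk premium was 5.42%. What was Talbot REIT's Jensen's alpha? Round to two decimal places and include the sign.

CAPM benchmark = R_f + β(R_m − R_f) = 5.46% + 0.650 × 5.42% = 8.98300%
α = actual − benchmark = 7.35% − 8.98300% = -1.63%

-1.63%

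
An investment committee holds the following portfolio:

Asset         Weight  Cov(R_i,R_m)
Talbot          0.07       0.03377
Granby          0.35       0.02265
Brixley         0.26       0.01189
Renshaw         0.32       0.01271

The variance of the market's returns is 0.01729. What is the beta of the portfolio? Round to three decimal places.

1.009

β_Talbot = 0.03377 / 0.01729 = 1.9532
β_Granby = 0.02265 / 0.01729 = 1.3100
β_Brixley = 0.01189 / 0.01729 = 0.6877
β_Renshaw = 0.01271 / 0.01729 = 0.7351
β_P = Σ w_i β_i = 0.07×1.9532 + 0.35×1.3100 + 0.26×0.6877 + 0.32×0.7351 = 1.0093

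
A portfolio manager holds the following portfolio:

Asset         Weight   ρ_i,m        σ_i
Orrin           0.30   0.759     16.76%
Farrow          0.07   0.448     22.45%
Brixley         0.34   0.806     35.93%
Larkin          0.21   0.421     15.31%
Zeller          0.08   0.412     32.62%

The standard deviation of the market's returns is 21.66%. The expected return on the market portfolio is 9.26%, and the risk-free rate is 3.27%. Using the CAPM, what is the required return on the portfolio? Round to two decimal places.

β_Orrin = 0.759 × 16.76% / 21.66% = 0.5873
β_Farrow = 0.448 × 22.45% / 21.66% = 0.4643
β_Brixley = 0.806 × 35.93% / 21.66% = 1.3370
β_Larkin = 0.421 × 15.31% / 21.66% = 0.2976
β_Zeller = 0.412 × 32.62% / 21.66% = 0.6205
β_P = Σ w_i β_i = 0.30×0.5873 + 0.07×0.4643 + 0.34×1.3370 + 0.21×0.2976 + 0.08×0.6205 = 0.7754
MRP = 9.26% − 3.27% = 5.99%
E(R_P) = R_f + β_P × MRP = 3.27% + 0.7754 × 5.99% = 7.91%

7.91%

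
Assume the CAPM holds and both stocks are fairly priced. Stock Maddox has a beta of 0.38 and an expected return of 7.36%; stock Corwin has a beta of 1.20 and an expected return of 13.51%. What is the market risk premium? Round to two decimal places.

7.50%

Both satisfy E(R) = R_f + β·MRP, so the slope of the SML is
MRP = (13.51% − 7.36%) / (1.20 − 0.38) = 6.15% / 0.82 = 7.5000%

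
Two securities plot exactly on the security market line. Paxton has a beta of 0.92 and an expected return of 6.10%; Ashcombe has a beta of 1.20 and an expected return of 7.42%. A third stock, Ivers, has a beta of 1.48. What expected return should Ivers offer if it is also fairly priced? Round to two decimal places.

8.74%

MRP (SML slope) = (7.42% − 6.10%) / (1.20 − 0.92) = 1.32% / 0.28 = 4.7143%
R_f (intercept) = 6.10% − 0.92 × 4.7143% = 1.7628%
E(R_Ivers) = R_f + β × MRP = 1.7628% + 1.48 × 4.7143% = 8.74%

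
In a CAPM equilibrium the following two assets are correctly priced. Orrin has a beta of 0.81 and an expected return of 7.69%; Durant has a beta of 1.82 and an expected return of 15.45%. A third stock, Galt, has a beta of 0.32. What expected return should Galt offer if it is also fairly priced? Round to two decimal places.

MRP (SML slope) = (15.45% − 7.69%) / (1.82 − 0.81) = 7.76% / 1.01 = 7.6832%
R_f (intercept) = 7.69% − 0.81 × 7.6832% = 1.4666%
E(R_Galt) = R_f + β × MRP = 1.4666% + 0.32 × 7.6832% = 3.93%

3.93%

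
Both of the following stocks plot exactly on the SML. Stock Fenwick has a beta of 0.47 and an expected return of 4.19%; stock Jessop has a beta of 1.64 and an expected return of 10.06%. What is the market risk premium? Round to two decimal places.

5.02%

Both satisfy E(R) = R_f + β·MRP, so the slope of the SML is
MRP = (10.06% − 4.19%) / (1.64 − 0.47) = 5.87% / 1.17 = 5.0171%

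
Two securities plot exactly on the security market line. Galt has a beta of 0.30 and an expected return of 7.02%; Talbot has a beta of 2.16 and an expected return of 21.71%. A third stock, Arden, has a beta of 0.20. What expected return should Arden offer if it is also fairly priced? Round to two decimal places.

MRP (SML slope) = (21.71% − 7.02%) / (2.16 − 0.30) = 14.69% / 1.86 = 7.8978%
R_f (intercept) = 7.02% − 0.30 × 7.8978% = 4.6507%
E(R_Arden) = R_f + β × MRP = 4.6507% + 0.20 × 7.8978% = 6.23%

6.23%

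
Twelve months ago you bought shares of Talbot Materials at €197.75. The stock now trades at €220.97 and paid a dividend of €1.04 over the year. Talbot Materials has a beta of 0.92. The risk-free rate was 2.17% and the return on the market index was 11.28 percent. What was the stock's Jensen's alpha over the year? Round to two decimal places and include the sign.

Realised HPR = (P1 + D1 − P0) / P0 = (220.97 + 1.04 − 197.75) / 197.75 = 24.26 / 197.75 = 12.2680%
MRP = 11.28% − 2.17% = 9.11%
CAPM required = R_f + β·MRP = 2.17% + 0.92 × 9.11% = 10.5512%
α = realised − required = 12.2680% − 10.5512% = +1.72%

+1.72%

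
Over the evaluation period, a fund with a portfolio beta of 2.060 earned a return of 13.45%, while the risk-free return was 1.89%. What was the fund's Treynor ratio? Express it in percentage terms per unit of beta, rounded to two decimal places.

Treynor = (R_P − R_f) / β_P = (13.45% − 1.89%) / 2.0600 = 11.56% / 2.0600 = 5.61%

5.61%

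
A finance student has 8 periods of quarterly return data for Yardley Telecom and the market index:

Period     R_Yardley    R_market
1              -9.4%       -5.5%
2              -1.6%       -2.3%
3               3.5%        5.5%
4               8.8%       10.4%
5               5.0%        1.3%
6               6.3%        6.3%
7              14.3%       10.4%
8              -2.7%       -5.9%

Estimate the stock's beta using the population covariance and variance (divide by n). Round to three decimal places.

1.028

Mean R_i = (-9.4 − 1.6 + 3.5 + 8.8 + 5.0 + 6.3 + 14.3 − 2.7) / 8 = 3.0250%
Mean R_m = (-5.5 − 2.3 + 5.5 + 10.4 + 1.3 + 6.3 + 10.4 − 5.9) / 8 = 2.5250%
Σ(R_i − R̄_i)(R_m − R̄_m) = 315.8850  ⇒  Cov = 315.8850 / 8 = 39.4856
Σ(R_m − R̄_m)² = 307.2950  ⇒  Var(R_m) = 307.2950 / 8 = 38.4119
β = Cov / Var(R_m) = 39.4856 / 38.4119 = 1.0280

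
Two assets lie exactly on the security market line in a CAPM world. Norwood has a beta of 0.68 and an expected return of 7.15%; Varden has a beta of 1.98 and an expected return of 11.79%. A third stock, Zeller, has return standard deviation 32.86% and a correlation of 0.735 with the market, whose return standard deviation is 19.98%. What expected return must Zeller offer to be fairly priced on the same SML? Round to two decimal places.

MRP = (11.79% − 7.15%) / (1.98 − 0.68) = 3.5692%
R_f = 7.15% − 0.68 × 3.5692% = 4.7229%
β_Zeller = ρ·σ_i/σ_m = 0.735 × 32.86 / 19.98 = 1.2088
E(R_Zeller) = R_f + β × MRP = 4.7229% + 1.2088 × 3.5692% = 9.04%

9.04%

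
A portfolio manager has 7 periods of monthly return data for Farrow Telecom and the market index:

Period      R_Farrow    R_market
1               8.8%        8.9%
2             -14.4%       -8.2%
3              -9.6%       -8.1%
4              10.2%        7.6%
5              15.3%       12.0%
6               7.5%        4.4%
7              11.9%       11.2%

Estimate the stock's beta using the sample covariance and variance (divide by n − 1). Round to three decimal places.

1.302

Mean R_i = (8.8 − 14.4 − 9.6 + 10.2 + 15.3 + 7.5 + 11.9) / 7 = 4.2429%
Mean R_m = (8.9 − 8.2 − 8.1 + 7.6 + 12.0 + 4.4 + 11.2) / 7 = 3.9714%
Σ(R_i − R̄_i)(R_m − R̄_m) = 583.6086  ⇒  Cov = 583.6086 / 6 = 97.2681
Σ(R_m − R̄_m)² = 448.2143  ⇒  Var(R_m) = 448.2143 / 6 = 74.7024
β = Cov / Var(R_m) = 97.2681 / 74.7024 = 1.3021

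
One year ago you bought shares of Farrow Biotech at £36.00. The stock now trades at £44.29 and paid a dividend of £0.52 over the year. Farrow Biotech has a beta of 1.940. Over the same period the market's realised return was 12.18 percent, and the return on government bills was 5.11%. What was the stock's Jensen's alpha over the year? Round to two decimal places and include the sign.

+5.65%

Realised HPR = (P1 + D1 − P0) / P0 = (44.29 + 0.52 − 36.00) / 36.00 = 8.81 / 36.00 = 24.4722%
MRP = 12.18% − 5.11% = 7.07%
CAPM required = R_f + β·MRP = 5.11% + 1.940 × 7.07% = 18.82580%
α = realised − required = 24.4722% − 18.82580% = +5.65%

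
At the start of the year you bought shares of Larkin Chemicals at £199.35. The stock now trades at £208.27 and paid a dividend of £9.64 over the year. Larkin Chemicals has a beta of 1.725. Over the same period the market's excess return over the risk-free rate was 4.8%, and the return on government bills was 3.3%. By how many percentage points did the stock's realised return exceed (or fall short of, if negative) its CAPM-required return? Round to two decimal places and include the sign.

-2.27%

Realised HPR = (P1 + D1 − P0) / P0 = (208.27 + 9.64 − 199.35) / 199.35 = 18.56 / 199.35 = 9.3103%
CAPM required = R_f + β·MRP = 3.3% + 1.725 × 4.8% = 11.5800%
α = realised − required = 9.3103% − 11.5800% = -2.27%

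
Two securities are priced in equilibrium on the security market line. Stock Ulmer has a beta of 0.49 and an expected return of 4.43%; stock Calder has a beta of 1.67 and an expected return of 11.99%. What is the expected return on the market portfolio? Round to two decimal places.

Both satisfy E(R) = R_f + β·MRP, so the slope of the SML is
MRP = (11.99% − 4.43%) / (1.67 − 0.49) = 7.56% / 1.18 = 6.4068%
R_f = E(R_Ulmer) − β_Ulmer·MRP = 4.43% − 0.49 × 6.4068% = 1.2907%
E(R_m) = R_f + MRP = 1.2907% + 6.4068% = 7.70%

7.70%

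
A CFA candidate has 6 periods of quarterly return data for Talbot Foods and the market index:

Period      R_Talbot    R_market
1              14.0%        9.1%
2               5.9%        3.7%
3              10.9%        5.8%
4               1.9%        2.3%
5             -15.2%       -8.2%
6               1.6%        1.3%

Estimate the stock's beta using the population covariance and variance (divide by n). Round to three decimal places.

1.741

Mean R_i = (14.0 + 5.9 + 10.9 + 1.9 − 15.2 + 1.6) / 6 = 3.1833%
Mean R_m = (9.1 + 3.7 + 5.8 + 2.3 − 8.2 + 1.3) / 6 = 2.3333%
Σ(R_i − R̄_i)(R_m − R̄_m) = 298.9733  ⇒  Cov = 298.9733 / 6 = 49.8289
Σ(R_m − R̄_m)² = 171.6933  ⇒  Var(R_m) = 171.6933 / 6 = 28.6156
β = Cov / Var(R_m) = 49.8289 / 28.6156 = 1.7413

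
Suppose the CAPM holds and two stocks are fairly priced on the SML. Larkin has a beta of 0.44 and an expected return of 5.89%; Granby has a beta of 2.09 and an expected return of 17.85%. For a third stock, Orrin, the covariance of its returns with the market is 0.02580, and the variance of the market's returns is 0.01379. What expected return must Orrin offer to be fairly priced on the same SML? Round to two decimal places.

16.26%

MRP = (17.85% − 5.89%) / (2.09 − 0.44) = 7.2485%
R_f = 5.89% − 0.44 × 7.2485% = 2.7007%
β_Orrin = Cov / Var(R_m) = 0.02580 / 0.01379 = 1.8709
E(R_Orrin) = R_f + β × MRP = 2.7007% + 1.8709 × 7.2485% = 16.26%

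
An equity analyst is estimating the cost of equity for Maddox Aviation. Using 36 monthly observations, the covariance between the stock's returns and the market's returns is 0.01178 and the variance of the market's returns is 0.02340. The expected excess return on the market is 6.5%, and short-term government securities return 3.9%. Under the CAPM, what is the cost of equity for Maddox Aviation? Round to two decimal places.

7.17%

β = Cov(R_i, R_m) / Var(R_m) = 0.01178 / 0.02340 = 0.5034
E(R) = R_f + β × MRP = 3.9% + 0.5034 × 6.5% = 7.17%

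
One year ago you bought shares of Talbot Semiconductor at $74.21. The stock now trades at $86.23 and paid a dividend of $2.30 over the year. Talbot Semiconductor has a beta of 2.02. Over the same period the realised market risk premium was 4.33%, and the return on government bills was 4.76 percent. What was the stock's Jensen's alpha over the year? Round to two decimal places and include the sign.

+5.79%

Realised HPR = (P1 + D1 − P0) / P0 = (86.23 + 2.30 − 74.21) / 74.21 = 14.32 / 74.21 = 19.2966%
CAPM required = R_f + β·MRP = 4.76% + 2.02 × 4.33% = 13.5066%
α = realised − required = 19.2966% − 13.5066% = +5.79%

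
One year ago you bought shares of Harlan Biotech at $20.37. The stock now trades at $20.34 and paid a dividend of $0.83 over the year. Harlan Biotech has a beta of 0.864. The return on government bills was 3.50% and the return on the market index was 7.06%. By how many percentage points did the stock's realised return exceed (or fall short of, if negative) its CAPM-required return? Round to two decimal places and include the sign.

Realised HPR = (P1 + D1 − P0) / P0 = (20.34 + 0.83 − 20.37) / 20.37 = 0.80 / 20.37 = 3.9273%
MRP = 7.06% − 3.50% = 3.56%
CAPM required = R_f + β·MRP = 3.50% + 0.864 × 3.56% = 6.57584%
α = realised − required = 3.9273% − 6.57584% = -2.65%

-2.65%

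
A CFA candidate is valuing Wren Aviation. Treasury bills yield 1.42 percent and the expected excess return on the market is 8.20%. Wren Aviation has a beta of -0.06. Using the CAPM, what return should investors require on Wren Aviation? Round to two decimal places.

E(R) = R_f + β × MRP = 1.42% + -0.06 × 8.20% = 0.93%

0.93%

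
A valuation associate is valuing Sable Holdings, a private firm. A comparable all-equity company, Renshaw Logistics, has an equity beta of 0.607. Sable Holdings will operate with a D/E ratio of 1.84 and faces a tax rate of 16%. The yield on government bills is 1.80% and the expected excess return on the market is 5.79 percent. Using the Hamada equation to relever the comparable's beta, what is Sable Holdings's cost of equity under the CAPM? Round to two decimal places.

β_L = β_U × [1 + (1 − t)(D/E)] = 0.607 × [1 + (1 − 0.16) × 1.84]
    = 0.607 × [1 + 0.84 × 1.84] = 0.607 × 2.5456 = 1.5452
E(R) = R_f + β_L × MRP = 1.80% + 1.5452 × 5.79% = 10.75%

10.75%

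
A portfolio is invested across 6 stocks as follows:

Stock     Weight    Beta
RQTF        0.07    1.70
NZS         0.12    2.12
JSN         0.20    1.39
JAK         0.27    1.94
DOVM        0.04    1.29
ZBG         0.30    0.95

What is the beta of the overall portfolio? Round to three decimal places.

β_P = Σ w_i β_i = 0.07×1.70 + 0.12×2.12 + 0.20×1.39 + 0.27×1.94 + 0.04×1.29 + 0.30×0.95 = 1.5118

1.512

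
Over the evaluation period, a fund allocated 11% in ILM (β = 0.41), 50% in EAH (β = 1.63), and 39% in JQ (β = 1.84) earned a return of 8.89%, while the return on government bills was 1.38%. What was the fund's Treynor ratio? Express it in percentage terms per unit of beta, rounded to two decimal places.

4.76%

β_P = 0.11×0.41 + 0.50×1.63 + 0.39×1.84 = 1.5777
Treynor = (R_P − R_f) / β_P = (8.89% − 1.38%) / 1.5777 = 7.51% / 1.5777 = 4.76%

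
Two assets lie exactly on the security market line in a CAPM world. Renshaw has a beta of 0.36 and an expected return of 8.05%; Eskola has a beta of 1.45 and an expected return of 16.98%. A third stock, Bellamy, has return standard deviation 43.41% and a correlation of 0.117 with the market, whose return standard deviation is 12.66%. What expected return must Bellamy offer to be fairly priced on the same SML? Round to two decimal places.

MRP = (16.98% − 8.05%) / (1.45 − 0.36) = 8.1927%
R_f = 8.05% − 0.36 × 8.1927% = 5.1006%
β_Bellamy = ρ·σ_i/σ_m = 0.117 × 43.41 / 12.66 = 0.4012
E(R_Bellamy) = R_f + β × MRP = 5.1006% + 0.4012 × 8.1927% = 8.39%

8.39%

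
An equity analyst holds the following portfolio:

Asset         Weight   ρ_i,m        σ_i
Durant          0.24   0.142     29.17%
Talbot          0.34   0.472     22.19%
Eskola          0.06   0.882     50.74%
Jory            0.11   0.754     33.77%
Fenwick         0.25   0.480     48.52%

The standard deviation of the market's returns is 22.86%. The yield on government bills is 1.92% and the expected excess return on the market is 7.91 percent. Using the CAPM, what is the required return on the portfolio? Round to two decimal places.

β_Durant = 0.142 × 29.17% / 22.86% = 0.1812
β_Talbot = 0.472 × 22.19% / 22.86% = 0.4582
β_Eskola = 0.882 × 50.74% / 22.86% = 1.9577
β_Jory = 0.754 × 33.77% / 22.86% = 1.1138
β_Fenwick = 0.480 × 48.52% / 22.86% = 1.0188
β_P = Σ w_i β_i = 0.24×0.1812 + 0.34×0.4582 + 0.06×1.9577 + 0.11×1.1138 + 0.25×1.0188 = 0.6940
E(R_P) = R_f + β_P × MRP = 1.92% + 0.6940 × 7.91% = 7.41%

7.41%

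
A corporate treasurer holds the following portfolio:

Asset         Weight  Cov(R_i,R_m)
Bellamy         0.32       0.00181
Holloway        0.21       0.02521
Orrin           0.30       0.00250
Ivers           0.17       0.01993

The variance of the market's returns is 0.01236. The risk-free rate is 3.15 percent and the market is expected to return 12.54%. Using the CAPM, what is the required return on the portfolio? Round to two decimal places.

β_Bellamy = 0.00181 / 0.01236 = 0.1464
β_Holloway = 0.02521 / 0.01236 = 2.0396
β_Orrin = 0.00250 / 0.01236 = 0.2023
β_Ivers = 0.01993 / 0.01236 = 1.6125
β_P = Σ w_i β_i = 0.32×0.1464 + 0.21×2.0396 + 0.30×0.2023 + 0.17×1.6125 = 0.8100
MRP = 12.54% − 3.15% = 9.39%
E(R_P) = R_f + β_P × MRP = 3.15% + 0.8100 × 9.39% = 10.76%

10.76%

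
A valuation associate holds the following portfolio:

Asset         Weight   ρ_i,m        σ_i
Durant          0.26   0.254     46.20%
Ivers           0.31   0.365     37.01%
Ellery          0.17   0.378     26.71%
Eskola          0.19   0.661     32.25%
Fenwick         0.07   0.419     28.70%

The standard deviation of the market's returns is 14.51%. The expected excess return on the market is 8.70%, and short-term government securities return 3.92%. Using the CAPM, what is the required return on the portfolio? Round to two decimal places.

β_Durant = 0.254 × 46.20% / 14.51% = 0.8087
β_Ivers = 0.365 × 37.01% / 14.51% = 0.9310
β_Ellery = 0.378 × 26.71% / 14.51% = 0.6958
β_Eskola = 0.661 × 32.25% / 14.51% = 1.4691
β_Fenwick = 0.419 × 28.70% / 14.51% = 0.8288
β_P = Σ w_i β_i = 0.26×0.8087 + 0.31×0.9310 + 0.17×0.6958 + 0.19×1.4691 + 0.07×0.8288 = 0.9543
E(R_P) = R_f + β_P × MRP = 3.92% + 0.9543 × 8.70% = 12.22%

12.22%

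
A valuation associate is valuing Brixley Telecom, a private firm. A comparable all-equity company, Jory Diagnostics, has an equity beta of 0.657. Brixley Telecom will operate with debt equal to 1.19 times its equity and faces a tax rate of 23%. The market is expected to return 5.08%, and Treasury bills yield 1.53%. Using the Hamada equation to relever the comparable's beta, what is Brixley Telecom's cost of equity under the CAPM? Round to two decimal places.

β_L = β_U × [1 + (1 − t)(D/E)] = 0.657 × [1 + (1 − 0.23) × 1.19]
    = 0.657 × [1 + 0.77 × 1.19] = 0.657 × 1.9163 = 1.2590
MRP = 5.08% − 1.53% = 3.55%
E(R) = R_f + β_L × MRP = 1.53% + 1.2590 × 3.55% = 6.00%

6.00%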